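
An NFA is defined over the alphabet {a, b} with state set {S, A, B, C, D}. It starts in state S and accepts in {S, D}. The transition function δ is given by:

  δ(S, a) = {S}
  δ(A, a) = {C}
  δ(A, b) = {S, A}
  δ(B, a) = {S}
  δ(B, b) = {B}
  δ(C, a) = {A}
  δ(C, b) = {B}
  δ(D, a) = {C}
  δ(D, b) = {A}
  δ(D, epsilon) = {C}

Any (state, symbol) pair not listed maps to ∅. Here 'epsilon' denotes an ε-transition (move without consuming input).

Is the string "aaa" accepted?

Yes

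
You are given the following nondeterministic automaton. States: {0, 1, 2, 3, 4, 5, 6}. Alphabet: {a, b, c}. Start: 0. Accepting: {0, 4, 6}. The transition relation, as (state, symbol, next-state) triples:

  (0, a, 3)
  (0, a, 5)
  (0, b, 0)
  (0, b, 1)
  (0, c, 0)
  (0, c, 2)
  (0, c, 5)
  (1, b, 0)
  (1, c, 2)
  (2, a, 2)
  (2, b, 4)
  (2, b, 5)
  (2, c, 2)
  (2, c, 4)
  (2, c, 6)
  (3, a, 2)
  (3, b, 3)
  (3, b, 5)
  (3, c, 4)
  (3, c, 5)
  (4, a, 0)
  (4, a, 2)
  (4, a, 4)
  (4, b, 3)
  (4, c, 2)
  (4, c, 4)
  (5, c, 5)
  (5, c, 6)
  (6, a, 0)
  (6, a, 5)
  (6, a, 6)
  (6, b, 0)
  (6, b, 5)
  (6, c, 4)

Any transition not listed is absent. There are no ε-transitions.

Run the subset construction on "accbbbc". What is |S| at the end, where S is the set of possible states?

Start in {0}.
Read 'a': {0} → {3, 5}.
Read 'c': {3, 5} → {4, 5, 6}.
Read 'c': {4, 5, 6} → {2, 4, 5, 6}.
Read 'b': {2, 4, 5, 6} → {0, 3, 4, 5}.
Read 'b': {0, 3, 4, 5} → {0, 1, 3, 5}.
Read 'b': {0, 1, 3, 5} → {0, 1, 3, 5}.
Read 'c': {0, 1, 3, 5} → {0, 2, 4, 5, 6}.
That set has 5 states.

5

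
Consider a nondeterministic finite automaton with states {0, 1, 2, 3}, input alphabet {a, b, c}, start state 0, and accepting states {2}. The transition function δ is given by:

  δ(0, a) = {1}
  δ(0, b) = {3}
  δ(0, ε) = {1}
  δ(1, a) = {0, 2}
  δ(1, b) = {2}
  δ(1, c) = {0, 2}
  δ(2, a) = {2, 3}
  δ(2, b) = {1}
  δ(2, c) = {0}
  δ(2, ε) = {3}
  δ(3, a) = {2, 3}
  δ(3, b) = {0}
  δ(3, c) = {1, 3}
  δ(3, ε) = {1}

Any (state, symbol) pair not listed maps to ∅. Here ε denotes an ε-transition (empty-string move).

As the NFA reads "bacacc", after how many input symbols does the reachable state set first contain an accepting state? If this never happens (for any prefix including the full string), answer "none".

1

Start: ε-closure({0}) = {0, 1}.
Read 'b': {0, 1} → {1, 2, 3}.
None of the earlier sets intersect F, but {1, 2, 3} does.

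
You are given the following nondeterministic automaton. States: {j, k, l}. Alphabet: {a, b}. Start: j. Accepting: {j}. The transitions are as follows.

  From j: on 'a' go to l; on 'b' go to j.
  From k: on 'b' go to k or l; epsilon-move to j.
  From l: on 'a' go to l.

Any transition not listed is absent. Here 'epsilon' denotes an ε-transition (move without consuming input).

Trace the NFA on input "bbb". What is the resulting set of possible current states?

{j}

Start in {j}.
Read 'b': j→{j}; now {j}.
Read 'b': j→{j}; now {j}.
Read 'b': j→{j}; now {j}.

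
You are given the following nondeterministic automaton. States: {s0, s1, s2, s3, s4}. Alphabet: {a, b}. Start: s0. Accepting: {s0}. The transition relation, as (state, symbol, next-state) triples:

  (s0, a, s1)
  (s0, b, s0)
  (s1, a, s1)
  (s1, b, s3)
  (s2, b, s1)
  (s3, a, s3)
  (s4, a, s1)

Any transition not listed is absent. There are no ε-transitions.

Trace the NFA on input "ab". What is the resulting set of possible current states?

Start in {s0}.
Read 'a': {s0} → {s1}.
Read 'b': {s1} → {s3}.

{s3}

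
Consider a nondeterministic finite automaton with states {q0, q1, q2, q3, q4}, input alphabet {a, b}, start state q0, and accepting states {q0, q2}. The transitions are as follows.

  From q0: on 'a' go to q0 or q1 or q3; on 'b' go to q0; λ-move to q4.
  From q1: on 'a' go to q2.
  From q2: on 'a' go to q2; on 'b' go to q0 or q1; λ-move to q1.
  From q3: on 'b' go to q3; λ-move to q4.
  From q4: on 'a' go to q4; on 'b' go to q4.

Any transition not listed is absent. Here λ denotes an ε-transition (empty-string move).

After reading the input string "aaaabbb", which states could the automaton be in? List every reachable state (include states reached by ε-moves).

Start: ε-closure({q0}) = {q0, q4}.
Read 'a': q0→{q0, q1, q3}, q4→{q4}; now {q0, q1, q3, q4}.
Read 'a': q0→{q0, q1, q3}, q1→{q2}, q3→∅, q4→{q4}; now {q0, q1, q2, q3, q4}.
Read 'a': q0→{q0, q1, q3}, q1→{q2}, q2→{q2}, q3→∅, q4→{q4}; now {q0, q1, q2, q3, q4}.
Read 'a': q0→{q0, q1, q3}, q1→{q2}, q2→{q2}, q3→∅, q4→{q4}; now {q0, q1, q2, q3, q4}.
Read 'b': q0→{q0}, q1→∅, q2→{q0, q1}, q3→{q3}, q4→{q4}; now {q0, q1, q3, q4}.
Read 'b': q0→{q0}, q1→∅, q3→{q3}, q4→{q4}; now {q0, q3, q4}.
Read 'b': q0→{q0}, q3→{q3}, q4→{q4}; now {q0, q3, q4}.

{q0, q3, q4}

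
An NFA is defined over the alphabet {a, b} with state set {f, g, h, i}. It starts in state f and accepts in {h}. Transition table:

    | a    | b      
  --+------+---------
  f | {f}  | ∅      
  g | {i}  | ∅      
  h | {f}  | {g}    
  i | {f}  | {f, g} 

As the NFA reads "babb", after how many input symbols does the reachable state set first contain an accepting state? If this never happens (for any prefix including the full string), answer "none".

none

Start in {f}.
Read 'b': f→∅; now ∅.
The set is empty and remains empty for the remaining 3 symbols.
No reachable set along the way intersects F.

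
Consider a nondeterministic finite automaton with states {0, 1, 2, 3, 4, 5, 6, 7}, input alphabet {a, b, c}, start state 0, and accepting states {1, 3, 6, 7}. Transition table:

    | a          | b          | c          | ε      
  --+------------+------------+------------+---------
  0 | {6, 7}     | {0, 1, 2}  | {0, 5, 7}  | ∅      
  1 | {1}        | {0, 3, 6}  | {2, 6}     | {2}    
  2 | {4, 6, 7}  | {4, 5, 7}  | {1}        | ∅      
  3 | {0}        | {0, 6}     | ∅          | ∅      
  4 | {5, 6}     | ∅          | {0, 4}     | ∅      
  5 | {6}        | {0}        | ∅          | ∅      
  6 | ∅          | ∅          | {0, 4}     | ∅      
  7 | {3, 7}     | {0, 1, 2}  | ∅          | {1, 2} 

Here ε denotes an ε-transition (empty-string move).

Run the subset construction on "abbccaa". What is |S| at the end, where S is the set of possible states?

8

Start in {0}.
Read 'a': {0} → {1, 2, 6, 7}.
Read 'b': {1, 2, 6, 7} → {0, 1, 2, 3, 4, 5, 6, 7}.
Read 'b': {0, 1, 2, 3, 4, 5, 6, 7} → {0, 1, 2, 3, 4, 5, 6, 7}.
Read 'c': {0, 1, 2, 3, 4, 5, 6, 7} → {0, 1, 2, 4, 5, 6, 7}.
Read 'c': {0, 1, 2, 4, 5, 6, 7} → {0, 1, 2, 4, 5, 6, 7}.
Read 'a': {0, 1, 2, 4, 5, 6, 7} → {1, 2, 3, 4, 5, 6, 7}.
Read 'a': {1, 2, 3, 4, 5, 6, 7} → {0, 1, 2, 3, 4, 5, 6, 7}.
That set has 8 states.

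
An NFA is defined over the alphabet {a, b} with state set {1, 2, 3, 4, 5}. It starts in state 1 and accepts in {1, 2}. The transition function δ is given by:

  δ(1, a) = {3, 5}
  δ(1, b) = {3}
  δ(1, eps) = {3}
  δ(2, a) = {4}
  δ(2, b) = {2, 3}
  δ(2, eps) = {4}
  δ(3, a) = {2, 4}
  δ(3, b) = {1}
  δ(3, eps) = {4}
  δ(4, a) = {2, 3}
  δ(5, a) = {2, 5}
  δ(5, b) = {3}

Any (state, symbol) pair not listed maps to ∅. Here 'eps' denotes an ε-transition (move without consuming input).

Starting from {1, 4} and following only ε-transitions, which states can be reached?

{1, 3, 4}

Begin with {1, 4}.
ε-move 1 → 3; add 3.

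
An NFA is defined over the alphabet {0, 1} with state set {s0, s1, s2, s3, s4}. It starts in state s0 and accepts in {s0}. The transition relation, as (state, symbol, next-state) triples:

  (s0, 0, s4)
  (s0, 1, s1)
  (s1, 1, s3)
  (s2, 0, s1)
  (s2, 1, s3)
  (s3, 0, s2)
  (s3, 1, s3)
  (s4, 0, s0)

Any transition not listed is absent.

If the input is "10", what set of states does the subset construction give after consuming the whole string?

∅

Start in {s0}.
Read '1': {s0} → {s1}.
Read '0': {s1} → ∅.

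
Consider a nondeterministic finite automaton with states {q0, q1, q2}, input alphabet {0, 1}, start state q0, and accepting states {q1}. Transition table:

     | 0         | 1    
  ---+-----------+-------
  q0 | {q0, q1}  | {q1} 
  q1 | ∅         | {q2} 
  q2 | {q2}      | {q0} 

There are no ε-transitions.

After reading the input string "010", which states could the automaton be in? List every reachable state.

Start in {q0}.
Read '0': q0→{q0, q1}; now {q0, q1}.
Read '1': q0→{q1}, q1→{q2}; now {q1, q2}.
Read '0': q1→∅, q2→{q2}; now {q2}.

{q2}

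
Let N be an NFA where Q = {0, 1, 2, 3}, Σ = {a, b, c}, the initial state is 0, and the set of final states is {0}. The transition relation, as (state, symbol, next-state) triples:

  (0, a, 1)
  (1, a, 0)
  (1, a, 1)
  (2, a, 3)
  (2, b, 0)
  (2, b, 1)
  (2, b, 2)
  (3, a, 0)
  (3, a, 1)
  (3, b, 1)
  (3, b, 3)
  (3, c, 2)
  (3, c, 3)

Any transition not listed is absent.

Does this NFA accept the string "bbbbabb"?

Start in {0}.
Read 'b': {0} → ∅.
The set is empty and remains empty for the remaining 6 symbols.
The final set ∅ contains no accepting state.

No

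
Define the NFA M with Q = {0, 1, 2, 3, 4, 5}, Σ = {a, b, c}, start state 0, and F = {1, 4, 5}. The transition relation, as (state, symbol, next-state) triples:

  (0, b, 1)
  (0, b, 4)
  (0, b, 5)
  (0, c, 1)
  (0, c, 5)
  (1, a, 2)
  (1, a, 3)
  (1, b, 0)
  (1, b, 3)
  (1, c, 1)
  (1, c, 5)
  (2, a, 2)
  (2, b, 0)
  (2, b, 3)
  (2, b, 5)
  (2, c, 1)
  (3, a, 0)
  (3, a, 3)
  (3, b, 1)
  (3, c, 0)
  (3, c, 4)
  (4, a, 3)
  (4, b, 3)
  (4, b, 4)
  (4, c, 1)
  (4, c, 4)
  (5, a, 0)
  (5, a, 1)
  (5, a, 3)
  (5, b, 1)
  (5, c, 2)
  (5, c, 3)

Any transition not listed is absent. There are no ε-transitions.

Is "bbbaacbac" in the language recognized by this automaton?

Yes

Start in {0}.
Read 'b': 0→{1, 4, 5}; now {1, 4, 5}.
Read 'b': 1→{0, 3}, 4→{3, 4}, 5→{1}; now {0, 1, 3, 4}.
Read 'b': 0→{1, 4, 5}, 1→{0, 3}, 3→{1}, 4→{3, 4}; now {0, 1, 3, 4, 5}.
Read 'a': 0→∅, 1→{2, 3}, 3→{0, 3}, 4→{3}, 5→{0, 1, 3}; now {0, 1, 2, 3}.
Read 'a': 0→∅, 1→{2, 3}, 2→{2}, 3→{0, 3}; now {0, 2, 3}.
Read 'c': 0→{1, 5}, 2→{1}, 3→{0, 4}; now {0, 1, 4, 5}.
Read 'b': 0→{1, 4, 5}, 1→{0, 3}, 4→{3, 4}, 5→{1}; now {0, 1, 3, 4, 5}.
Read 'a': 0→∅, 1→{2, 3}, 3→{0, 3}, 4→{3}, 5→{0, 1, 3}; now {0, 1, 2, 3}.
Read 'c': 0→{1, 5}, 1→{1, 5}, 2→{1}, 3→{0, 4}; now {0, 1, 4, 5}.
The final set {0, 1, 4, 5} contains the accepting states 1, 4, 5.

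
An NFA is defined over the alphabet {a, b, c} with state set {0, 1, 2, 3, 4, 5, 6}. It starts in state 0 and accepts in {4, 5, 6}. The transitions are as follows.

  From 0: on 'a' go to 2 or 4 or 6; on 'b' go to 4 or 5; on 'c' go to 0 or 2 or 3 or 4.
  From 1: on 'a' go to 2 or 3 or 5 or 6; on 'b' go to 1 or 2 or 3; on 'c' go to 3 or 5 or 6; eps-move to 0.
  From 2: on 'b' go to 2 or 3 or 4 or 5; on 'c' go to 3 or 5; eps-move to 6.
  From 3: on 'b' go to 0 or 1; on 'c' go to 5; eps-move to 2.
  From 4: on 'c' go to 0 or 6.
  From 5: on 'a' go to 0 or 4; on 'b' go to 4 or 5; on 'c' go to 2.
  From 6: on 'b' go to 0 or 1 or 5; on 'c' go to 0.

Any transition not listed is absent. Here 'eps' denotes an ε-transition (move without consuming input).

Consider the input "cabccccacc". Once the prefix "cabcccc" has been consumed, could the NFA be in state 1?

Start in {0}.
Read 'c': 0→{0, 2, 3, 4}; union {0, 2, 3, 4}; ε-closure = {0, 2, 3, 4, 6}.
Read 'a': 0→{2, 4, 6}, 2→∅, 3→∅, 4→∅, 6→∅; now {2, 4, 6}.
Read 'b': 2→{2, 3, 4, 5}, 4→∅, 6→{0, 1, 5}; union {0, 1, 2, 3, 4, 5}; ε-closure = {0, 1, 2, 3, 4, 5, 6}.
Read 'c': 0→{0, 2, 3, 4}, 1→{3, 5, 6}, 2→{3, 5}, 3→{5}, 4→{0, 6}, 5→{2}, 6→{0}; now {0, 2, 3, 4, 5, 6}.
Read 'c': 0→{0, 2, 3, 4}, 2→{3, 5}, 3→{5}, 4→{0, 6}, 5→{2}, 6→{0}; now {0, 2, 3, 4, 5, 6}.
Read 'c': 0→{0, 2, 3, 4}, 2→{3, 5}, 3→{5}, 4→{0, 6}, 5→{2}, 6→{0}; now {0, 2, 3, 4, 5, 6}.
Read 'c': 0→{0, 2, 3, 4}, 2→{3, 5}, 3→{5}, 4→{0, 6}, 5→{2}, 6→{0}; now {0, 2, 3, 4, 5, 6}.
State 1 is not in {0, 2, 3, 4, 5, 6}.

No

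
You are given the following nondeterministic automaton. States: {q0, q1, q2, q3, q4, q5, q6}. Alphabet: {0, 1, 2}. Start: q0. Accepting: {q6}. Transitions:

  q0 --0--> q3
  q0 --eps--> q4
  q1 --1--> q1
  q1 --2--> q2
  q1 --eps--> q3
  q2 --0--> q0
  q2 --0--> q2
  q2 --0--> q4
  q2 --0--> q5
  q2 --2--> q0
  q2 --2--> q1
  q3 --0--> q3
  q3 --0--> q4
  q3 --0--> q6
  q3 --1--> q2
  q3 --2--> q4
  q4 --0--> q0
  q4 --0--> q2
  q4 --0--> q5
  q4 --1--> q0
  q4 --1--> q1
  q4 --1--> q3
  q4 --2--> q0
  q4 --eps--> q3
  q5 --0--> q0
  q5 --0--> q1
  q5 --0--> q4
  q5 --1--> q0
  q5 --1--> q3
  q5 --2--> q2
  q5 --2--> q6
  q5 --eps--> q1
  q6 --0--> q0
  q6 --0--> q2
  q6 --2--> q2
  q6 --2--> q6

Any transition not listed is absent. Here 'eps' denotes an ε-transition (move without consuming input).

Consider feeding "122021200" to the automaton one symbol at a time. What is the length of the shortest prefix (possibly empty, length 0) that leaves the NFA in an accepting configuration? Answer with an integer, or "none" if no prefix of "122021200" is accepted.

4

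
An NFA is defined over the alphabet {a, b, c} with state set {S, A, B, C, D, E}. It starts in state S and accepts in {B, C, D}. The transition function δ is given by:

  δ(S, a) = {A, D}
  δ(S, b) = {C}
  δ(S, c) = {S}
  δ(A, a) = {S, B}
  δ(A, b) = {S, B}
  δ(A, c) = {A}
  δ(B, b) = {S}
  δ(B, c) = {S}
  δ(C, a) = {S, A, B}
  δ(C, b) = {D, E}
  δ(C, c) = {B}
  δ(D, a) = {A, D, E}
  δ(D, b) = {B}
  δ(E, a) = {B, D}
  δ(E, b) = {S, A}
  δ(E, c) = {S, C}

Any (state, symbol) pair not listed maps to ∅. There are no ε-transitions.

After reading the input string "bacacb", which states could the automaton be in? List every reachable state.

{S, B, C}

Start in {S}.
Read 'b': S→{C}; now {C}.
Read 'a': C→{S, A, B}; now {S, A, B}.
Read 'c': S→{S}, A→{A}, B→{S}; now {S, A}.
Read 'a': S→{A, D}, A→{S, B}; now {S, A, B, D}.
Read 'c': S→{S}, A→{A}, B→{S}, D→∅; now {S, A}.
Read 'b': S→{C}, A→{S, B}; now {S, B, C}.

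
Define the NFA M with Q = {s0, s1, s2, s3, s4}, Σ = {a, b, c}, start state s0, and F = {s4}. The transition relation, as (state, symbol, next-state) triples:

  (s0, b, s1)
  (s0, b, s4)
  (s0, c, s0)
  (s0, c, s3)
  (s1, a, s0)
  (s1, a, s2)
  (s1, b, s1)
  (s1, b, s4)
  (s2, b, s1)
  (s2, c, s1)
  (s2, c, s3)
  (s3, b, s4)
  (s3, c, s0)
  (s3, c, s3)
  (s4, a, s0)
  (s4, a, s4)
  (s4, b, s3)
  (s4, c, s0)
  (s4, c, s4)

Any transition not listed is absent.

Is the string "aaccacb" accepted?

Start in {s0}.
Read 'a': {s0} → ∅.
The set is empty and remains empty for the remaining 6 symbols.
The final set ∅ contains no accepting state.

No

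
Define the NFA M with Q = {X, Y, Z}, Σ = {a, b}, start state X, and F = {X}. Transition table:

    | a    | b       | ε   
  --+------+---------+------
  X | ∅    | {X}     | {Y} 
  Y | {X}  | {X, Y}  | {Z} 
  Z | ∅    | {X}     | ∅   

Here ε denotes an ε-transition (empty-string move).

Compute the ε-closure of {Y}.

Begin with {Y}.
ε-move Y → Z; add Z.

{Y, Z}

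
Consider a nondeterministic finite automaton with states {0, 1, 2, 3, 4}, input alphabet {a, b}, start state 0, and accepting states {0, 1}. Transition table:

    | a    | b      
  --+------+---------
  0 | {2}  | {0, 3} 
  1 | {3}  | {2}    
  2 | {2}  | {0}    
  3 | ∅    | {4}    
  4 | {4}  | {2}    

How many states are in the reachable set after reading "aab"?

Start in {0}.
Read 'a': {0} → {2}.
Read 'a': {2} → {2}.
Read 'b': {2} → {0}.
That set has 1 state.

1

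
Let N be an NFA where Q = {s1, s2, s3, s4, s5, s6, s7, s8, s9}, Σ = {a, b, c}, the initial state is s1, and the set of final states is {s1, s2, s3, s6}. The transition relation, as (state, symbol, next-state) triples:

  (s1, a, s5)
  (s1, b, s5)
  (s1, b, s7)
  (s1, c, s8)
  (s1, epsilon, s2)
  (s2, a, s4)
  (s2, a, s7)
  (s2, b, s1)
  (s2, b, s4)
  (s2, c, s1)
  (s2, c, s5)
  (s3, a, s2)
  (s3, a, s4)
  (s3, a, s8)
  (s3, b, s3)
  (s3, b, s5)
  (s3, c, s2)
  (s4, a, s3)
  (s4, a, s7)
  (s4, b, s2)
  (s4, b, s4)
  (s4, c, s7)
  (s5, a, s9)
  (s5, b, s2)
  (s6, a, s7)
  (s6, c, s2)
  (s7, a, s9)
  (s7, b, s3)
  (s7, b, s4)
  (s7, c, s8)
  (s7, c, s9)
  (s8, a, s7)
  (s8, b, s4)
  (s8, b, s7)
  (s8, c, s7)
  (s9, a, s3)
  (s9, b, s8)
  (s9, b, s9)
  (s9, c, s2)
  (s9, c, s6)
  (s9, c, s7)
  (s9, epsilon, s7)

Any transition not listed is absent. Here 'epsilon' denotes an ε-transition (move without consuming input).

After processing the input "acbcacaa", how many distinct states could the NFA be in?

6

Start: ε-closure({s1}) = {s1, s2}.
Read 'a': s1→{s5}, s2→{s4, s7}; now {s4, s5, s7}.
Read 'c': s4→{s7}, s5→∅, s7→{s8, s9}; now {s7, s8, s9}.
Read 'b': s7→{s3, s4}, s8→{s4, s7}, s9→{s8, s9}; now {s3, s4, s7, s8, s9}.
Read 'c': s3→{s2}, s4→{s7}, s7→{s8, s9}, s8→{s7}, s9→{s2, s6, s7}; now {s2, s6, s7, s8, s9}.
Read 'a': s2→{s4, s7}, s6→{s7}, s7→{s9}, s8→{s7}, s9→{s3}; now {s3, s4, s7, s9}.
Read 'c': s3→{s2}, s4→{s7}, s7→{s8, s9}, s9→{s2, s6, s7}; now {s2, s6, s7, s8, s9}.
Read 'a': s2→{s4, s7}, s6→{s7}, s7→{s9}, s8→{s7}, s9→{s3}; now {s3, s4, s7, s9}.
Read 'a': s3→{s2, s4, s8}, s4→{s3, s7}, s7→{s9}, s9→{s3}; now {s2, s3, s4, s7, s8, s9}.
That set has 6 states.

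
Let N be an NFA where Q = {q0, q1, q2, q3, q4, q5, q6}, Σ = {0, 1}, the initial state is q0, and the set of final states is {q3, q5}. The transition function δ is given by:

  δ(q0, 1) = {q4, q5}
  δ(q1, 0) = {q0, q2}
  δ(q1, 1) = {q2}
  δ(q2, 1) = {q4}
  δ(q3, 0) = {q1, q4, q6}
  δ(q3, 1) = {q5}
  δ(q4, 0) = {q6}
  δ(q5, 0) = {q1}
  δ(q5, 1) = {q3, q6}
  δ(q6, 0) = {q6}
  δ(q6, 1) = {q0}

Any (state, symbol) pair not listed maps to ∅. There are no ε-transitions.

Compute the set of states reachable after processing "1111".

Start in {q0}.
Read '1': q0→{q4, q5}; now {q4, q5}.
Read '1': q4→∅, q5→{q3, q6}; now {q3, q6}.
Read '1': q3→{q5}, q6→{q0}; now {q0, q5}.
Read '1': q0→{q4, q5}, q5→{q3, q6}; now {q3, q4, q5, q6}.

{q3, q4, q5, q6}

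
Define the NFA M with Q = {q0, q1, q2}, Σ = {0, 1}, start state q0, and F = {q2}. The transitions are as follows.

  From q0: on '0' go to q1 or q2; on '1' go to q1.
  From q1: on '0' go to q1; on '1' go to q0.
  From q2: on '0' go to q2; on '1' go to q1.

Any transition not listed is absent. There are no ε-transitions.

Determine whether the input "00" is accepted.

Yes

Start in {q0}.
Read '0': {q0} → {q1, q2}.
Read '0': {q1, q2} → {q1, q2}.
The final set {q1, q2} contains the accepting state q2.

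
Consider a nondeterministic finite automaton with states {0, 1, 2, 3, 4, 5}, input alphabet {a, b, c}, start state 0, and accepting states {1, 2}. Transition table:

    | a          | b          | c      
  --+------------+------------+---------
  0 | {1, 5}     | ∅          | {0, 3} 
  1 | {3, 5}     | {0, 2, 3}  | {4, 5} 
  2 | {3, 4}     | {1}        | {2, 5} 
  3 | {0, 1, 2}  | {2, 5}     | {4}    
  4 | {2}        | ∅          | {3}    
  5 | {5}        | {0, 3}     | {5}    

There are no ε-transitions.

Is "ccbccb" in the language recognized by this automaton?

Yes

Start in {0}.
Read 'c': 0→{0, 3}; now {0, 3}.
Read 'c': 0→{0, 3}, 3→{4}; now {0, 3, 4}.
Read 'b': 0→∅, 3→{2, 5}, 4→∅; now {2, 5}.
Read 'c': 2→{2, 5}, 5→{5}; now {2, 5}.
Read 'c': 2→{2, 5}, 5→{5}; now {2, 5}.
Read 'b': 2→{1}, 5→{0, 3}; now {0, 1, 3}.
The final set {0, 1, 3} contains the accepting state 1.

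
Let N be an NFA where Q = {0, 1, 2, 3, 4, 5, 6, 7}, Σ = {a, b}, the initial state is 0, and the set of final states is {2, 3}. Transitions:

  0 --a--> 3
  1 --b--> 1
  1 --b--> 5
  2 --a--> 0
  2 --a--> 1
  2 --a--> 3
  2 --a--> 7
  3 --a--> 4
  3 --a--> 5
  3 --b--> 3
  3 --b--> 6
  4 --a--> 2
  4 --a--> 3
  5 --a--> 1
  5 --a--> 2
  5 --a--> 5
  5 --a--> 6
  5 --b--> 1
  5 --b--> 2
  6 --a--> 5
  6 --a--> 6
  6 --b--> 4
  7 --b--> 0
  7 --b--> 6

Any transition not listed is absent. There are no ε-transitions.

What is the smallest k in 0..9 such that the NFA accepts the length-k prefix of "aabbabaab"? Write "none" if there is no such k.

1

Start in {0}.
Read 'a': {0} → {3}.
None of the earlier sets intersect F, but {3} does.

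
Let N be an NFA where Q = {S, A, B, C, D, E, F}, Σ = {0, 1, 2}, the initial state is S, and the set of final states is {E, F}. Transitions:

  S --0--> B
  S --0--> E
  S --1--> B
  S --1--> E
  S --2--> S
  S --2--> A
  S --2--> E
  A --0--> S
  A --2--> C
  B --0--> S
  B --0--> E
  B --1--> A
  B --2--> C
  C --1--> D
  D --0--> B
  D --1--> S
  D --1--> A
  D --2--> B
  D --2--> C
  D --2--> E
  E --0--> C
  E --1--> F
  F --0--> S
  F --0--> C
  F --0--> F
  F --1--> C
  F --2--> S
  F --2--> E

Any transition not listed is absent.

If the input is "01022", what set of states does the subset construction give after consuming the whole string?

{S, A, C, E}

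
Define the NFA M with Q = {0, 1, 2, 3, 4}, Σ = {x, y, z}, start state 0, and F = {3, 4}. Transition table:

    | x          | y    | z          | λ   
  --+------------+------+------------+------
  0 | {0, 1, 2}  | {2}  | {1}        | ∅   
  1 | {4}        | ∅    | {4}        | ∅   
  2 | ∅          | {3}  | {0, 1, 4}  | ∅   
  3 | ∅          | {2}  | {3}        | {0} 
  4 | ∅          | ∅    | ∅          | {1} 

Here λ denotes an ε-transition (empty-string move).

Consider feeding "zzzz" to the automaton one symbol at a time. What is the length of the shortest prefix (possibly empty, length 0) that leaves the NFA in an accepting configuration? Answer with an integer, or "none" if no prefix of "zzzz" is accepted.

2

Start in {0}.
Read 'z': 0→{1}; now {1}.
Read 'z': 1→{4}; union {4}; ε-closure = {1, 4}.
None of the earlier sets intersect F, but {1, 4} does.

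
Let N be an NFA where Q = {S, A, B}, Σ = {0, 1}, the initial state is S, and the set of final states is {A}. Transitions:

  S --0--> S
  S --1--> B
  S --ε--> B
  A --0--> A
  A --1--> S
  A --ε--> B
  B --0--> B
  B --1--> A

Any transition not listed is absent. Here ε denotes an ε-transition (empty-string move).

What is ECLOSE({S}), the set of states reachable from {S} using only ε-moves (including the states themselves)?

{S, B}

Begin with {S}.
ε-move S → B; add B.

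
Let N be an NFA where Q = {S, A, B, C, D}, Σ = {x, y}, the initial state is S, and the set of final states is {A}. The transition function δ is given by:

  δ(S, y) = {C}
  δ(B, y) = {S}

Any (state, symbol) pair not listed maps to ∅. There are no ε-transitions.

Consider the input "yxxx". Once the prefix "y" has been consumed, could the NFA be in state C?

Yes

Start in {S}.
Read 'y': {S} → {C}.
State C is in {C}.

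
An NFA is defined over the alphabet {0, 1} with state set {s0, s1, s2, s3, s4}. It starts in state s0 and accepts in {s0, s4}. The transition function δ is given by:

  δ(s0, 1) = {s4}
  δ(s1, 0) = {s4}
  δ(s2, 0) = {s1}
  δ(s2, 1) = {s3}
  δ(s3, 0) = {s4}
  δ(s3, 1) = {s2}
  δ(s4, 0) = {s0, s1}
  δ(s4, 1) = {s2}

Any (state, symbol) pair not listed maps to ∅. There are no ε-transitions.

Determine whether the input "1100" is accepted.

Yes

Start in {s0}.
Read '1': s0→{s4}; now {s4}.
Read '1': s4→{s2}; now {s2}.
Read '0': s2→{s1}; now {s1}.
Read '0': s1→{s4}; now {s4}.
The final set {s4} contains the accepting state s4.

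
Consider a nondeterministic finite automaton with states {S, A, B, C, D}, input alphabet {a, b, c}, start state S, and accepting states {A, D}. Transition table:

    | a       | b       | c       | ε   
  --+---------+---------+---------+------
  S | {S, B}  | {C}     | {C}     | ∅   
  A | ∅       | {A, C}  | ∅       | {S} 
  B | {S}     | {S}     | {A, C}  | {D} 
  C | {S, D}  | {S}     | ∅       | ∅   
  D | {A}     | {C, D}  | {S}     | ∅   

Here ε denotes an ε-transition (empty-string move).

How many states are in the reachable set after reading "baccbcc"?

0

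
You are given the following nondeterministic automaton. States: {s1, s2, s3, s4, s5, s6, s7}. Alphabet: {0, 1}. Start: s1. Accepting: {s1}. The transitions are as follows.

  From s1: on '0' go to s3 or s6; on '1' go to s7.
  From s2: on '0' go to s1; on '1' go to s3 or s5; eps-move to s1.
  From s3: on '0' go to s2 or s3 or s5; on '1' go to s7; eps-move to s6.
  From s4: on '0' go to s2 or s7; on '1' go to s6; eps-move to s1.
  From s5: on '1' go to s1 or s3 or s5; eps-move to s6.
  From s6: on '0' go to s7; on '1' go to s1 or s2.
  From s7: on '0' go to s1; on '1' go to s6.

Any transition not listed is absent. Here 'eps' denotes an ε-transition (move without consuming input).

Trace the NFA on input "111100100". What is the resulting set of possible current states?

{s1, s2, s3, s5, s6, s7}

Start in {s1}.
Read '1': {s1} → {s7}.
Read '1': {s7} → {s6}.
Read '1': {s6} → {s1, s2}.
Read '1': {s1, s2} → {s3, s5, s6, s7}.
Read '0': {s3, s5, s6, s7} → {s1, s2, s3, s5, s6, s7}.
Read '0': {s1, s2, s3, s5, s6, s7} → {s1, s2, s3, s5, s6, s7}.
Read '1': {s1, s2, s3, s5, s6, s7} → {s1, s2, s3, s5, s6, s7}.
Read '0': {s1, s2, s3, s5, s6, s7} → {s1, s2, s3, s5, s6, s7}.
Read '0': {s1, s2, s3, s5, s6, s7} → {s1, s2, s3, s5, s6, s7}.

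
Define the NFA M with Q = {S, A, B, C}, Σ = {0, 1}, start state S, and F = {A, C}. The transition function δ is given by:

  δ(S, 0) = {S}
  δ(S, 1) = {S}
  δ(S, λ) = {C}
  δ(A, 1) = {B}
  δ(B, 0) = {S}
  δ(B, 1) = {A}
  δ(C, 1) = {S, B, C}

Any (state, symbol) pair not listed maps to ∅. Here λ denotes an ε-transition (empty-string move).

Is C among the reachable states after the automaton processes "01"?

Start: ε-closure({S}) = {S, C}.
Read '0': S→{S}, C→∅; union {S}; ε-closure = {S, C}.
Read '1': S→{S}, C→{S, B, C}; now {S, B, C}.
State C is in {S, B, C}.

Yes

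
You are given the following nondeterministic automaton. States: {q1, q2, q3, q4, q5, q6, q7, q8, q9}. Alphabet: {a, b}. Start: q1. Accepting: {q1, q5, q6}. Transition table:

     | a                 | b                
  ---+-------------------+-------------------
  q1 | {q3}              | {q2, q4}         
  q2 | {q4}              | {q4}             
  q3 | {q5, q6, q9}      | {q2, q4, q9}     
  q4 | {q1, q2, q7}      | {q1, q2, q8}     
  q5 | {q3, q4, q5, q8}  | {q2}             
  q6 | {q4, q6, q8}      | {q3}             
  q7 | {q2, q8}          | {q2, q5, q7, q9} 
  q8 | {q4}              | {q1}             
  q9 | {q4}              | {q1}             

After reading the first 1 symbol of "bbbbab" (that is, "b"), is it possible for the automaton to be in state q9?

No

Start in {q1}.
Read 'b': {q1} → {q2, q4}.
State q9 is not in {q2, q4}.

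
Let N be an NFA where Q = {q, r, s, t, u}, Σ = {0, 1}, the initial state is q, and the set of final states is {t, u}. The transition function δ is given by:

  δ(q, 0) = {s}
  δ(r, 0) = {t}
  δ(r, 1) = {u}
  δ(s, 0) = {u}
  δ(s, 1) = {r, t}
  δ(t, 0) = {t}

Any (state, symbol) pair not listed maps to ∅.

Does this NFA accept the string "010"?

Start in {q}.
Read '0': {q} → {s}.
Read '1': {s} → {r, t}.
Read '0': {r, t} → {t}.
The final set {t} contains the accepting state t.

Yes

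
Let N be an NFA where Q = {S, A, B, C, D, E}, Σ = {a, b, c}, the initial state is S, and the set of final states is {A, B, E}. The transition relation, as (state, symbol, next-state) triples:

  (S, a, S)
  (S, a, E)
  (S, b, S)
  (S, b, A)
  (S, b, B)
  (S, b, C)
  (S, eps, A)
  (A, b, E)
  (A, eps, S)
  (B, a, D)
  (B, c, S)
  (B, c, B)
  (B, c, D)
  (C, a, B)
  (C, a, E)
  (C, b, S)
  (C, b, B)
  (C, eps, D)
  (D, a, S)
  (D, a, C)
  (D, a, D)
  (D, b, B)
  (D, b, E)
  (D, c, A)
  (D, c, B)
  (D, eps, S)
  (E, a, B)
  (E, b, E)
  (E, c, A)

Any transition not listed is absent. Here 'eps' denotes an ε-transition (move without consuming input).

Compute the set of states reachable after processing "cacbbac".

Start: ε-closure({S}) = {S, A}.
Read 'c': S→∅, A→∅; now ∅.
The set is empty and remains empty for the remaining 6 symbols.

∅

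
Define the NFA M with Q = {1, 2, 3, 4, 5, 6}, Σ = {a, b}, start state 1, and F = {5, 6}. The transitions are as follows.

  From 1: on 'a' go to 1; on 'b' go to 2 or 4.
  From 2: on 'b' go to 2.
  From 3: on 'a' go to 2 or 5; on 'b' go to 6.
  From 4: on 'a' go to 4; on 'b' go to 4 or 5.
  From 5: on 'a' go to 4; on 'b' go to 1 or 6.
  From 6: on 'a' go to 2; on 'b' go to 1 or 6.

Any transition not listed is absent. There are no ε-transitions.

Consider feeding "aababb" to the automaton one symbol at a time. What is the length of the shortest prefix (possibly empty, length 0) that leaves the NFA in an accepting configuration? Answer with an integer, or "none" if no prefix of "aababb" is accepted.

5

Start in {1}.
Read 'a': 1→{1}; now {1}.
Read 'a': 1→{1}; now {1}.
Read 'b': 1→{2, 4}; now {2, 4}.
Read 'a': 2→∅, 4→{4}; now {4}.
Read 'b': 4→{4, 5}; now {4, 5}.
None of the earlier sets intersect F, but {4, 5} does.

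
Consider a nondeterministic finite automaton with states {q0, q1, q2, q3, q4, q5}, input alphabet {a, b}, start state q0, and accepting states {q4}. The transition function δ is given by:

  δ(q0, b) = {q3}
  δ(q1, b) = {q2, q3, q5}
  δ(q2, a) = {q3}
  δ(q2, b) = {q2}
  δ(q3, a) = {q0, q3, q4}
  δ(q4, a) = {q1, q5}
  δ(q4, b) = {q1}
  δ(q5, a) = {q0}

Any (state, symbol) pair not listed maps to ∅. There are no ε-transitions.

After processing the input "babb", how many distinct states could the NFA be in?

3

Start in {q0}.
Read 'b': {q0} → {q3}.
Read 'a': {q3} → {q0, q3, q4}.
Read 'b': {q0, q3, q4} → {q1, q3}.
Read 'b': {q1, q3} → {q2, q3, q5}.
That set has 3 states.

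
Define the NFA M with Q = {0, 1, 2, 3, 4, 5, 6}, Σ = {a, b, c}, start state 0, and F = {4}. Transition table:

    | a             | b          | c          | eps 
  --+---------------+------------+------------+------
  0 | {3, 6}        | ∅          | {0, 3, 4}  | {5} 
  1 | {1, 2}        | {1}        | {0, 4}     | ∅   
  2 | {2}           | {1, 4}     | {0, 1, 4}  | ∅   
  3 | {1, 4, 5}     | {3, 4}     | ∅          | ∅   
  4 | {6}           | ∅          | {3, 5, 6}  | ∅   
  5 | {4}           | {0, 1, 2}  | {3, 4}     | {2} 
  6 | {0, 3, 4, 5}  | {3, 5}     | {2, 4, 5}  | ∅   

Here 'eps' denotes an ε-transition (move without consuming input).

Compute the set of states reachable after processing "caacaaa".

Start: ε-closure({0}) = {0, 2, 5}.
Read 'c': 0→{0, 3, 4}, 2→{0, 1, 4}, 5→{3, 4}; union {0, 1, 3, 4}; ε-closure = {0, 1, 2, 3, 4, 5}.
Read 'a': 0→{3, 6}, 1→{1, 2}, 2→{2}, 3→{1, 4, 5}, 4→{6}, 5→{4}; now {1, 2, 3, 4, 5, 6}.
Read 'a': 1→{1, 2}, 2→{2}, 3→{1, 4, 5}, 4→{6}, 5→{4}, 6→{0, 3, 4, 5}; now {0, 1, 2, 3, 4, 5, 6}.
Read 'c': 0→{0, 3, 4}, 1→{0, 4}, 2→{0, 1, 4}, 3→∅, 4→{3, 5, 6}, 5→{3, 4}, 6→{2, 4, 5}; now {0, 1, 2, 3, 4, 5, 6}.
Read 'a': 0→{3, 6}, 1→{1, 2}, 2→{2}, 3→{1, 4, 5}, 4→{6}, 5→{4}, 6→{0, 3, 4, 5}; now {0, 1, 2, 3, 4, 5, 6}.
Read 'a': 0→{3, 6}, 1→{1, 2}, 2→{2}, 3→{1, 4, 5}, 4→{6}, 5→{4}, 6→{0, 3, 4, 5}; now {0, 1, 2, 3, 4, 5, 6}.
Read 'a': 0→{3, 6}, 1→{1, 2}, 2→{2}, 3→{1, 4, 5}, 4→{6}, 5→{4}, 6→{0, 3, 4, 5}; now {0, 1, 2, 3, 4, 5, 6}.

{0, 1, 2, 3, 4, 5, 6}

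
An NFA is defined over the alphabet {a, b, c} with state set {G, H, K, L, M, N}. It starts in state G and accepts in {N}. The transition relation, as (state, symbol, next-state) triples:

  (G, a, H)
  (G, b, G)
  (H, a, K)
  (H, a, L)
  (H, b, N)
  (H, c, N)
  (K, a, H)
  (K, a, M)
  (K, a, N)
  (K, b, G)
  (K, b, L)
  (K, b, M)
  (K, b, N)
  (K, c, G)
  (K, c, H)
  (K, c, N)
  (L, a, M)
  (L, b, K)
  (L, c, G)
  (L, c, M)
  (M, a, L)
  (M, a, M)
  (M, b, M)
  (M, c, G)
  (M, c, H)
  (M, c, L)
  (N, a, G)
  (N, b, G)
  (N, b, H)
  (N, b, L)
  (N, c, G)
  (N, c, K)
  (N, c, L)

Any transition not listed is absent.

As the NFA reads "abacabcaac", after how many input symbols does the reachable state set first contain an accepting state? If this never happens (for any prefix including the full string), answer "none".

Start in {G}.
Read 'a': G→{H}; now {H}.
Read 'b': H→{N}; now {N}.
None of the earlier sets intersect F, but {N} does.

2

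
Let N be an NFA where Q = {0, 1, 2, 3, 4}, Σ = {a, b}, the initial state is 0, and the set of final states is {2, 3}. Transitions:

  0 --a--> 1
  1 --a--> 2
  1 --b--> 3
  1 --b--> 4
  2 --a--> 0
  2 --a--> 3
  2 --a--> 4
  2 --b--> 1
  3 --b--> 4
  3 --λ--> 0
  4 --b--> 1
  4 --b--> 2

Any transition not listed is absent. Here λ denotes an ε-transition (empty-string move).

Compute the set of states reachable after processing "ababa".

Start in {0}.
Read 'a': 0→{1}; now {1}.
Read 'b': 1→{3, 4}; union {3, 4}; ε-closure = {0, 3, 4}.
Read 'a': 0→{1}, 3→∅, 4→∅; now {1}.
Read 'b': 1→{3, 4}; union {3, 4}; ε-closure = {0, 3, 4}.
Read 'a': 0→{1}, 3→∅, 4→∅; now {1}.

{1}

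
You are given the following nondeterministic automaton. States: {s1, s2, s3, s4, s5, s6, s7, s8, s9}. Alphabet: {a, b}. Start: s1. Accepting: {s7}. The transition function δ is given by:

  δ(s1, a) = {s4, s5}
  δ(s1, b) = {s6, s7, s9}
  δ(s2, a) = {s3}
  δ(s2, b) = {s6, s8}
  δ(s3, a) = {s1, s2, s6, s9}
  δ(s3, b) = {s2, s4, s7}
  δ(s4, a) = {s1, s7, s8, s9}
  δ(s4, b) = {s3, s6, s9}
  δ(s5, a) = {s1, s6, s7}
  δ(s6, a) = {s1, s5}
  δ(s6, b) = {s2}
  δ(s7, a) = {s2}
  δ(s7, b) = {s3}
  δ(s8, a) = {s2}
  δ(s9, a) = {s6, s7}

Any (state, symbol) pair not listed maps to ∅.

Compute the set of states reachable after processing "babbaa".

{s1, s2, s3, s4, s5, s6, s7, s9}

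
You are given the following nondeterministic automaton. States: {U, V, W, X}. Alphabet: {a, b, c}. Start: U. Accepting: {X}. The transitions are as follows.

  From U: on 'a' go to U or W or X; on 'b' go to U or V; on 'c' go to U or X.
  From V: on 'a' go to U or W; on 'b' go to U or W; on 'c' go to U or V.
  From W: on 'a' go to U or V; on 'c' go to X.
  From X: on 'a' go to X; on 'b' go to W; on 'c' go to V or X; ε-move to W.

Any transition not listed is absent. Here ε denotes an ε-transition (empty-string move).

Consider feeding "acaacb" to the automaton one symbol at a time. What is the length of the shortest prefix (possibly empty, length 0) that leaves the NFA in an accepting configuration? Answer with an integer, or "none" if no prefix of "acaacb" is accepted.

Start in {U}.
Read 'a': {U} → {U, W, X}.
None of the earlier sets intersect F, but {U, W, X} does.

1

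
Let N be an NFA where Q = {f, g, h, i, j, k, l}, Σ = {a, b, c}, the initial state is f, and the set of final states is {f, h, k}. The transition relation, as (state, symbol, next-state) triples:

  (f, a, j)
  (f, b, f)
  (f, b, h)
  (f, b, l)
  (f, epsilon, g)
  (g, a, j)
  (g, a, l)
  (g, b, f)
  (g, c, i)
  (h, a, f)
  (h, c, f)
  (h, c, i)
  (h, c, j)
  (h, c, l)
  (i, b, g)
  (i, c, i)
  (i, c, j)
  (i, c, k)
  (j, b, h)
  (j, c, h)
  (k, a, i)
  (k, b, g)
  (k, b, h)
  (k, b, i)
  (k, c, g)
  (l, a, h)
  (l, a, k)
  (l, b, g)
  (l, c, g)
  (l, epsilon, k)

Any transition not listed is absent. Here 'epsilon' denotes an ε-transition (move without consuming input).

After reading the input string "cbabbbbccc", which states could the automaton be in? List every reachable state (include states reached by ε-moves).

Start: ε-closure({f}) = {f, g}.
Read 'c': {f, g} → {i}.
Read 'b': {i} → {g}.
Read 'a': {g} → {j, k, l}.
Read 'b': {j, k, l} → {g, h, i}.
Read 'b': {g, h, i} → {f, g}.
Read 'b': {f, g} → {f, g, h, k, l}.
Read 'b': {f, g, h, k, l} → {f, g, h, i, k, l}.
Read 'c': {f, g, h, i, k, l} → {f, g, i, j, k, l}.
Read 'c': {f, g, i, j, k, l} → {g, h, i, j, k}.
Read 'c': {g, h, i, j, k} → {f, g, h, i, j, k, l}.

{f, g, h, i, j, k, l}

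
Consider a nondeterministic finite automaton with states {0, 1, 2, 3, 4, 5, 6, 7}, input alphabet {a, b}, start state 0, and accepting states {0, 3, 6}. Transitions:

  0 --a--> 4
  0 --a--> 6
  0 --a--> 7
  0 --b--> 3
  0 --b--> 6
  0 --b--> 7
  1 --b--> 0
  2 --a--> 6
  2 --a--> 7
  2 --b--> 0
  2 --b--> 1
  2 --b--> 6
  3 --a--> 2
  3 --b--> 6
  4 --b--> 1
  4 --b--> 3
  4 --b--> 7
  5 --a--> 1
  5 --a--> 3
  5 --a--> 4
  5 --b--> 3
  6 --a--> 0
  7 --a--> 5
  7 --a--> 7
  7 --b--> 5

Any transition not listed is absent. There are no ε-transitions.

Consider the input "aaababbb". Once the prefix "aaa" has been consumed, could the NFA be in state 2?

No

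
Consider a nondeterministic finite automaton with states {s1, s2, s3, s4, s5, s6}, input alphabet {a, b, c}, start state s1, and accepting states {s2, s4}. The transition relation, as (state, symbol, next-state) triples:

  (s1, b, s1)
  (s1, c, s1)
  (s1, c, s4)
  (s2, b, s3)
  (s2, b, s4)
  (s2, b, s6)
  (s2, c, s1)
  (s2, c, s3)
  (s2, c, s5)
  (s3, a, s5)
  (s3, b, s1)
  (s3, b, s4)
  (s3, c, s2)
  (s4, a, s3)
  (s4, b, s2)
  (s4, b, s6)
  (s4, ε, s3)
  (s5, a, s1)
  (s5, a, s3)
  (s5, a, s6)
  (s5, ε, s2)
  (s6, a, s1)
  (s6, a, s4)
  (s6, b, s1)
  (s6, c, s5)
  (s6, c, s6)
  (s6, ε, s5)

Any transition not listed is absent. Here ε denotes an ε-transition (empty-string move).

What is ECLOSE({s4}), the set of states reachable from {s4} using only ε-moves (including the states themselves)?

Begin with {s4}.
ε-move s4 → s3; add s3.

{s3, s4}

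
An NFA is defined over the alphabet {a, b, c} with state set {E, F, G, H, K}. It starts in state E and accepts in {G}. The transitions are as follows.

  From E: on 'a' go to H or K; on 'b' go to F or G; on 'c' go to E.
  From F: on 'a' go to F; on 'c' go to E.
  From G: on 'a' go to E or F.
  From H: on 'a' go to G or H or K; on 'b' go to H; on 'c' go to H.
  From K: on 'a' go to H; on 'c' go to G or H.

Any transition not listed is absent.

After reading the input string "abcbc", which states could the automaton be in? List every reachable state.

{H}

Start in {E}.
Read 'a': E→{H, K}; now {H, K}.
Read 'b': H→{H}, K→∅; now {H}.
Read 'c': H→{H}; now {H}.
Read 'b': H→{H}; now {H}.
Read 'c': H→{H}; now {H}.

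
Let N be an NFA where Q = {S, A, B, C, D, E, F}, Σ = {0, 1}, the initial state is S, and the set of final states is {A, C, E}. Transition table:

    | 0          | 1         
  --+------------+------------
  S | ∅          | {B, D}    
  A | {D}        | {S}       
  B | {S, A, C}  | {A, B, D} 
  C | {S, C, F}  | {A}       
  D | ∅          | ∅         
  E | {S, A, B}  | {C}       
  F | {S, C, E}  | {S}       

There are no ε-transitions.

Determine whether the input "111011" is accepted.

Start in {S}.
Read '1': {S} → {B, D}.
Read '1': {B, D} → {A, B, D}.
Read '1': {A, B, D} → {S, A, B, D}.
Read '0': {S, A, B, D} → {S, A, C, D}.
Read '1': {S, A, C, D} → {S, A, B, D}.
Read '1': {S, A, B, D} → {S, A, B, D}.
The final set {S, A, B, D} contains the accepting state A.

Yes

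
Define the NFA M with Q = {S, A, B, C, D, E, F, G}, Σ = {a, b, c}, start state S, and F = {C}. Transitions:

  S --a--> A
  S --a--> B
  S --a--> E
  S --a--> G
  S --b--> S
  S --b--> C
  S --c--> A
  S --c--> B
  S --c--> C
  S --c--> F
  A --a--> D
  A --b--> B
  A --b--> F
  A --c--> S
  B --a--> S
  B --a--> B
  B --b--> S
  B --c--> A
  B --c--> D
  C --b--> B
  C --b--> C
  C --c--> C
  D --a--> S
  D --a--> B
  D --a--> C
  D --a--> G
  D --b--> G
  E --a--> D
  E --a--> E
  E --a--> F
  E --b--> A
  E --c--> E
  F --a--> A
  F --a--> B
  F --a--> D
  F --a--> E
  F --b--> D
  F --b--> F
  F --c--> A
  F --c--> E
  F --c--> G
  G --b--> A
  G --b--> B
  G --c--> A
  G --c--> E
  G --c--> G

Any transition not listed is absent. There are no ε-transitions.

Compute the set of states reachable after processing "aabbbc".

{S, A, B, C, D, E, F, G}

Start in {S}.
Read 'a': S→{A, B, E, G}; now {A, B, E, G}.
Read 'a': A→{D}, B→{S, B}, E→{D, E, F}, G→∅; now {S, B, D, E, F}.
Read 'b': S→{S, C}, B→{S}, D→{G}, E→{A}, F→{D, F}; now {S, A, C, D, F, G}.
Read 'b': S→{S, C}, A→{B, F}, C→{B, C}, D→{G}, F→{D, F}, G→{A, B}; now {S, A, B, C, D, F, G}.
Read 'b': S→{S, C}, A→{B, F}, B→{S}, C→{B, C}, D→{G}, F→{D, F}, G→{A, B}; now {S, A, B, C, D, F, G}.
Read 'c': S→{A, B, C, F}, A→{S}, B→{A, D}, C→{C}, D→∅, F→{A, E, G}, G→{A, E, G}; now {S, A, B, C, D, E, F, G}.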